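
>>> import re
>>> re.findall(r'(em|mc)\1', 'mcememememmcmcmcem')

`\1` is not a pattern — it's the concrete string captured by group 1, re-applied verbatim.
Matches: at [2:6] match 'emem', group 1 = 'em'; at [6:10] match 'emem', group 1 = 'em'; at [10:14] match 'mcmc', group 1 = 'mc'.
Because there's exactly one group, `findall` drops the full match and keeps group 1 from each hit.

['em', 'em', 'mc']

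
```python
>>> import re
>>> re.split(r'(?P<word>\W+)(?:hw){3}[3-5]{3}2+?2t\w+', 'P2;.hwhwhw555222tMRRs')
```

['P2', ';.', '']

Pattern: one or more of a non-word character (captured as 'word'); then the literal 'hw' repeated 3 times, then exactly 3 of a character in [3-5]; then one or more of a literal '2' (lazy), then the literal '2t'; then one or more of a word character.
Matches to split on: at [2:21] → ';.hwhwhw555222tMRRs'.
With a capturing group present, the delimiter's captured portion is kept in the result list.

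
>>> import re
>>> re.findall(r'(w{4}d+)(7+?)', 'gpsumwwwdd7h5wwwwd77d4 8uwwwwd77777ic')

The pattern matches exactly 4 of the literal 'w', then one or more of the literal 'd' (captured); then one or more of a literal '7' (lazy) (captured).
With the lazy modifier that quantifier settles for the fewest repetitions that let the rest of the pattern succeed (the atoms after it are unaffected and can still be greedy).
Walking the string: at [13:19] match 'wwwwd7', groups = ('wwwwd', '7'); at [25:31] match 'wwwwd7', groups = ('wwwwd', '7').
`findall` packs the 2 group values into a tuple for every match.

[('wwwwd', '7'), ('wwwwd', '7')]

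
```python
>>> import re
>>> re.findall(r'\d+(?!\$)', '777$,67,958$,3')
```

The negative lookahead/lookbehind blocks any match where the forbidden context is present.
Scanning left to right: at [0:2] → '77'; at [5:7] → '67'; at [8:10] → '95'; at [13:14] → '3'.
No capturing groups, so `findall` returns the 4 full match strings.

['77', '67', '95', '3']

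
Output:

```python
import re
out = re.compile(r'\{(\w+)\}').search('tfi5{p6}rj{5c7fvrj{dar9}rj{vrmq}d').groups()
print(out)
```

('p6',)

The match spans [4:8] → '{p6}'.
Captured: group 1 = 'p6'.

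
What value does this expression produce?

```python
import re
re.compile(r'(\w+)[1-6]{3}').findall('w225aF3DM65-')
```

This matches one or more of a word character (captured); then exactly 3 of a character in [1-6].
Matches: at [0:4] match 'w225', group 1 = 'w'.
`findall` collects group 1 from the one match (1 total).

['w']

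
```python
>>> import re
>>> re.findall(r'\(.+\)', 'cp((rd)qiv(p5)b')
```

Scanning left to right: at [2:14] → '((rd)qiv(p5)'.
No capturing groups, so `findall` returns the 1 full match string.

['((rd)qiv(p5)']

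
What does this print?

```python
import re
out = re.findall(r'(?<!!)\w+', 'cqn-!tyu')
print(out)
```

`(?!…)`/`(?<!…)` only lets a position through if the neighbouring text does NOT match; no characters are consumed.
Walking the string: at [0:3] → 'cqn'; at [6:8] → 'yu'.
With no groups in the pattern, `findall` gives back each whole match — 2 here.

['cqn', 'yu']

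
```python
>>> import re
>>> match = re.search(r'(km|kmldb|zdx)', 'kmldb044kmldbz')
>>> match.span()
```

Branches in `(...|...)` are attempted left-to-right; the first branch that allows the whole pattern to succeed is taken.
The match spans [0:2] → 'km'.

(0, 2)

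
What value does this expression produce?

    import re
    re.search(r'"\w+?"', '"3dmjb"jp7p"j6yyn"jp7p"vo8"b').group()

The match spans [0:7] → '"3dmjb"'.

'"3dmjb"'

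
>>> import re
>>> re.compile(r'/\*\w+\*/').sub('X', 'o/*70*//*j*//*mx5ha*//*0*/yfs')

'oXXXXyfs'

Matches: at [1:7] → '/*70*/'; at [7:12] → '/*j*/'; at [12:21] → '/*mx5ha*/'; at [21:26] → '/*0*/'.
Each match is replaced by 'X'.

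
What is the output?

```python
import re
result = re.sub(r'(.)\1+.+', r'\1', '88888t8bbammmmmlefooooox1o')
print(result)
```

8

`\1` is not a pattern — it's the concrete string captured by group 1, re-applied verbatim.
The replacement refers to a captured group, so each match is rewritten using its own captured text.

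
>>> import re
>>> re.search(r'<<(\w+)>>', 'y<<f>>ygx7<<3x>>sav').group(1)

The match spans [1:6] → '<<f>>'.
Captured: group 1 = 'f'.

'f'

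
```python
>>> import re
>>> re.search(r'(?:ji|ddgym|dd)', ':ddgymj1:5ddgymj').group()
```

`|` is ordered: at each position the engine commits to the first alternative that works.
The match spans [1:6] → 'ddgym'.

'ddgym'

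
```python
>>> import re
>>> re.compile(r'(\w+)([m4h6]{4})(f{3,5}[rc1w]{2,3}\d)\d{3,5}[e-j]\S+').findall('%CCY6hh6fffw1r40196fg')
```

[('CCY', '6hh6', 'fffw1r4')]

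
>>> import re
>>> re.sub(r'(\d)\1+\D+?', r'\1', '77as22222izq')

`\1` is not a pattern — it's the concrete string captured by group 1, re-applied verbatim.
`\1` in the replacement pulls in group 1's text for each match.

'7s2zq'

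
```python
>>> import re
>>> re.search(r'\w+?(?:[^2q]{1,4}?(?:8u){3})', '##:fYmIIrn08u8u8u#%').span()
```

(3, 17)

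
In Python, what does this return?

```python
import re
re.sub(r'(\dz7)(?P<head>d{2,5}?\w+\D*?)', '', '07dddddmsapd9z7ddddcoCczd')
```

'07dddddmsapd'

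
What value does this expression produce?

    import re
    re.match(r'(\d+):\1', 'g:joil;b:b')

None

`\1` is not a pattern — it's the concrete string captured by group 1, re-applied verbatim.
`match` is anchored at position 0; if the pattern doesn't fit there, it returns None.
Here position 0 doesn't satisfy it, so the call returns None.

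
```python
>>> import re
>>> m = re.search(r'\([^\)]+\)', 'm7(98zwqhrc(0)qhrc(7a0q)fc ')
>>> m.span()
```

`re.search` scans for the first position where the pattern succeeds.
The match spans [2:14] → '(98zwqhrc(0)'.

(2, 14)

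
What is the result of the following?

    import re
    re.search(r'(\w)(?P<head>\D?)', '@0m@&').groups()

('0', 'm')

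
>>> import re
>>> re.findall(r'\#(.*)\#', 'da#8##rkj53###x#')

One capturing group, so `findall` returns just the captured substring from the one match — 1 in all.

['8##rkj53###x']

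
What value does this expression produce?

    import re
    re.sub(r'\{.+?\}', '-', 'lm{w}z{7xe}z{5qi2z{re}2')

'lm-z-z-2'

`sub` substitutes '-' at each match site.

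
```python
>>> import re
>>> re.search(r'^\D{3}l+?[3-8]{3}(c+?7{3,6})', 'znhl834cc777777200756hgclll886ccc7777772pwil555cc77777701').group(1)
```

'cc777777'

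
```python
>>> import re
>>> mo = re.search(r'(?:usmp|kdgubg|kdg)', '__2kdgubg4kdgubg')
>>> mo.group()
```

'kdgubg'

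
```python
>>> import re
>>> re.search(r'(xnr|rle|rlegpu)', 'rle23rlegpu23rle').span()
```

`re.search` scans for the first position where the pattern succeeds.
The match spans [0:3] → 'rle'.
Captured: group 1 = 'rle'.

(0, 3)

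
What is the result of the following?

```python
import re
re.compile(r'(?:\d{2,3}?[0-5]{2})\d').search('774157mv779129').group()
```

'77415'

Pattern: 2 to 3 of a digit (lazy), then exactly 2 of a character in [0-5] (non-capturing group); then a digit.
With the lazy modifier that quantifier settles for the fewest repetitions that let the rest of the pattern succeed (the atoms after it are unaffected and can still be greedy).
`search` walks the string left to right and returns the first match it finds.
The match spans [0:5] → '77415'.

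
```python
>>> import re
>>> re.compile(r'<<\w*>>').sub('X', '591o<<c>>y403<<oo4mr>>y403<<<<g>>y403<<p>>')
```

'591oXy403Xy403<<Xy403X'

Every occurrence is swapped for 'X'.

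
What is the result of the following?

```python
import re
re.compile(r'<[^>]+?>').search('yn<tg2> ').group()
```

'<tg2>'

`search` walks the string left to right and returns the first match it finds.
The match spans [2:7] → '<tg2>'.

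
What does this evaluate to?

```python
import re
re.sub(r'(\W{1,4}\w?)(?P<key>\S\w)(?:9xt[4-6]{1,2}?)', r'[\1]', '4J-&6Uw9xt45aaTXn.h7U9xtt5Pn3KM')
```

'4J[-&6]5aaTXn.h7U9xtt5Pn3KM'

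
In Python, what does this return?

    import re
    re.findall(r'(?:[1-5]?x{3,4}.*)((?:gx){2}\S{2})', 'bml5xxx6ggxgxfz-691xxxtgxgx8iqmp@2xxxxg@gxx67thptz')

Pattern: optionally a character in [1-5], then 3 to 4 of the literal 'x', then zero or more of any character (non-capturing group); then the literal 'gx' repeated 2 times, then exactly 2 of a non-whitespace character (captured).
Matches: at [3:29] match '5xxx6ggxgxfz-691xxxtgxgx8i', group 1 = 'gxgx8i'.
`findall` collects group 1 from the one match (1 total).

['gxgx8i']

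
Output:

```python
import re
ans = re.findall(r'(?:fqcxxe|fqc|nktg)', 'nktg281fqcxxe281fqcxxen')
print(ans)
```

The regex engine tests alternatives in the order written; an earlier branch that matches wins even if a later one would match more.
Scanning left to right: at [0:4] → 'nktg'; at [7:13] → 'fqcxxe'; at [16:22] → 'fqcxxe'.
Since nothing is captured, `findall` lists the 3 matched substrings directly.

['nktg', 'fqcxxe', 'fqcxxe']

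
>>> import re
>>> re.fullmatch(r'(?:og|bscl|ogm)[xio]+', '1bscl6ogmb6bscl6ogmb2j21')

`re.fullmatch` requires the pattern to consume the entire string.
Here the pattern can't cover the whole string, so the call returns None.

None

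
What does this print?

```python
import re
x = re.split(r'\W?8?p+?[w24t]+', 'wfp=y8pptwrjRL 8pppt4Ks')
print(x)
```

The pattern matches optionally a non-word character, then optionally a literal '8'; then one or more of a literal 'p' (lazy), then one or more of one of [w24t].
Matches to split on: at [5:10] → '8pptw'; at [14:21] → ' 8pppt4'.
The string is cut at each match, leaving 3 pieces.

['wfp=y', 'rjRL', 'Ks']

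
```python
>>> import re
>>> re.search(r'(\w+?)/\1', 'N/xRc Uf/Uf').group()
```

`\1` has to match the exact text group 1 already captured.
`re.search` scans for the first position where the pattern succeeds.
The match spans [6:11] → 'Uf/Uf'.
Captured: group 1 = 'Uf'.

'Uf/Uf'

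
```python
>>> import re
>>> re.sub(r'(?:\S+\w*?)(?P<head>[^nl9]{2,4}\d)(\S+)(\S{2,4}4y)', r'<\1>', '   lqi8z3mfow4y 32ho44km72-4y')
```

The replacement refers to a captured group, so each match is rewritten using its own captured text.

'   < 32>'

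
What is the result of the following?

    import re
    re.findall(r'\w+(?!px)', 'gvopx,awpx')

['gvopx', 'awpx']

The negative lookahead/lookbehind blocks any match where the forbidden context is present.
Matches: at [0:5] → 'gvopx'; at [6:10] → 'awpx'.
No capturing groups, so `findall` returns the 2 full match strings.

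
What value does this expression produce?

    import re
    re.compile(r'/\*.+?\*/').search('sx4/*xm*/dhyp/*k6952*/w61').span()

(3, 9)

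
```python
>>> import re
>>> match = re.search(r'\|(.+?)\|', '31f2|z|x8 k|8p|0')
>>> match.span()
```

Because the quantifier is non-greedy, it stops expanding at the earliest point where the rest of the pattern can succeed.
The match spans [4:7] → '|z|'.

(4, 7)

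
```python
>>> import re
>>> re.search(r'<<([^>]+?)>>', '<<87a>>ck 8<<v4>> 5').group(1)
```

'87a'

Unlike `match`, `search` isn't anchored — it looks for the pattern anywhere in the string.
The match spans [0:7] → '<<87a>>'.
Captured: group 1 = '87a'.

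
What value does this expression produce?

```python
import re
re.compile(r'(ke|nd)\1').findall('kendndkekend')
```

The backreference `\1` re-matches whatever the first group consumed, character for character.
Matches: at [2:6] match 'ndnd', group 1 = 'nd'; at [6:10] match 'keke', group 1 = 'ke'.
Because there's exactly one group, `findall` drops the full match and keeps group 1 from each hit.

['nd', 'ke']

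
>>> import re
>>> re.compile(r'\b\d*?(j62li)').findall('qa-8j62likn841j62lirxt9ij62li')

['j62li']

The pattern matches a word boundary (`\b`, zero-width); then zero or more of a digit (lazy); then the literal 'j62', then the literal 'li' (captured).
Walking the string: at [3:9] match '8j62li', group 1 = 'j62li'.
`findall` collects group 1 from the one match (1 total).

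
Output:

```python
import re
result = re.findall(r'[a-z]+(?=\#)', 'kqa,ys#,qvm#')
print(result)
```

['ys', 'qvm']

The lookaround is zero-width — it requires the adjacent text to match without consuming it, so the asserted text isn't part of the match.
No capturing groups, so `findall` returns the 2 full match strings.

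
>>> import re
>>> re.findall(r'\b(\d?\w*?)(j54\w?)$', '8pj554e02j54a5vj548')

[('8pj554e02j54a5v', 'j548')]

Multiple groups make `findall` return tuples — one 2-tuple for the one match.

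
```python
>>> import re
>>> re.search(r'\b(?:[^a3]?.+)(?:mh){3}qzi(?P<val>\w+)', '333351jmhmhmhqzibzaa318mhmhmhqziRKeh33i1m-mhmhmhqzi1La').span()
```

(0, 54)

Pattern: a word boundary (`\b`, zero-width); then optionally any character except [a3], then one or more of any character (non-capturing group); then the literal 'mh' repeated 3 times, then the literal 'qzi'; then one or more of a word character (captured as 'val').
`search` walks the string left to right and returns the first match it finds.
The match spans [0:54] → '333351jmhmhmhqzibzaa318mhmhmhqziRKeh33i1m-mhmhmhqzi1La'.
Captured: group 1 = '1La'.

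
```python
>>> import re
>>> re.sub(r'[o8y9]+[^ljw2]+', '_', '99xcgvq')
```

Every occurrence is swapped for '_'.

'_'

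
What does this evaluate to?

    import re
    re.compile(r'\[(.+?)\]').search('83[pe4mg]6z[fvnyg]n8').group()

`re.search` tries every starting position until one works.
The match spans [2:9] → '[pe4mg]'.
Captured: group 1 = 'pe4mg'.

'[pe4mg]'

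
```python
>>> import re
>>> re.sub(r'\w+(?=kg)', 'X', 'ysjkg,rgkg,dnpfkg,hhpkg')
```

Lookahead/lookbehind check context without consuming it, so the matched span excludes the asserted characters.
Every occurrence is swapped for 'X'.

'Xkg,Xkg,Xkg,Xkg'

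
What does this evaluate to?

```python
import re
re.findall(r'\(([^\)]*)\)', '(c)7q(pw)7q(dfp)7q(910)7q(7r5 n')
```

['c', 'pw', 'dfp', '910']

Matches: at [0:3] match '(c)', group 1 = 'c'; at [5:9] match '(pw)', group 1 = 'pw'; at [11:16] match '(dfp)', group 1 = 'dfp'; at [18:23] match '(910)', group 1 = '910'.
`findall` collects group 1 from each match (4 total).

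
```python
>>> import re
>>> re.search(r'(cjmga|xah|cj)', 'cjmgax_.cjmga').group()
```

'cjmga'

Branches in `(...|...)` are attempted left-to-right; the first branch that allows the whole pattern to succeed is taken.
`re.search` scans for the first position where the pattern succeeds.
The match spans [0:5] → 'cjmga'.
Captured: group 1 = 'cjmga'.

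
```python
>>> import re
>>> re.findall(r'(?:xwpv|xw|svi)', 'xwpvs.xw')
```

`|` is ordered: at each position the engine commits to the first alternative that works.
No capturing groups, so `findall` returns the 2 full match strings.

['xwpv', 'xw']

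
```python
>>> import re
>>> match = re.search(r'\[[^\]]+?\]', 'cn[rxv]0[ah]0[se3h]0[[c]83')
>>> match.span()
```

(2, 7)

`re.search` tries every starting position until one works.
The match spans [2:7] → '[rxv]'.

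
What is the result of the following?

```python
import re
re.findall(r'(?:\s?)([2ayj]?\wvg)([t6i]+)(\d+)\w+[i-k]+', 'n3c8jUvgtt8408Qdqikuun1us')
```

[('jUvg', 'tt', '8408')]

3 groups means the one result is a tuple of 3 captured strings — 1 here.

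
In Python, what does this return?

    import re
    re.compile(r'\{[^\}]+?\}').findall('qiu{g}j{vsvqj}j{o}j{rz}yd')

['{g}', '{vsvqj}', '{o}', '{rz}']

Matches: at [3:6] → '{g}'; at [7:14] → '{vsvqj}'; at [15:18] → '{o}'; at [19:23] → '{rz}'.
With no groups in the pattern, `findall` gives back each whole match — 4 here.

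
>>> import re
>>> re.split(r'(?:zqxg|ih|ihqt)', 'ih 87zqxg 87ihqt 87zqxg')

['', ' 87', ' 87', 'qt 87', '']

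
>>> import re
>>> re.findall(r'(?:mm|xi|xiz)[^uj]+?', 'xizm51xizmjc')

['xiz', 'xiz']

Alternation isn't longest-match — the leftmost alternative that fits at this position is chosen.
Matches: at [0:3] → 'xiz'; at [6:9] → 'xiz'.
`findall` yields the raw match text (2 of them) because the pattern has no groups.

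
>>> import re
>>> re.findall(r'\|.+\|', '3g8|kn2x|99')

Since nothing is captured, `findall` lists the 1 matched substring directly.

['|kn2x|']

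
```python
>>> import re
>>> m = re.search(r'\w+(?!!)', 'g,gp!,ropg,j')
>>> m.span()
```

The negative lookahead/lookbehind blocks any match where the forbidden context is present.
The match spans [0:1] → 'g'.

(0, 1)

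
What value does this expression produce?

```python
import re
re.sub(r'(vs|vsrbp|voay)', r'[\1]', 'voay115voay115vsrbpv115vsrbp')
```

Alternation isn't longest-match — the leftmost alternative that fits at this position is chosen.
Each match is replaced using the text its own group 1 captured.

'[voay]115[voay]115[vs]rbpv115[vs]rbp'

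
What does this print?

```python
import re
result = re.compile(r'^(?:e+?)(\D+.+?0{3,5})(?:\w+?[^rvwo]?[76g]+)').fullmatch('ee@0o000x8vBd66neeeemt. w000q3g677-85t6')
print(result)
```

None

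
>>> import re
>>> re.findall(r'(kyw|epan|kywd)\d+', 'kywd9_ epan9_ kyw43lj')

Walking the string: at [0:5] match 'kywd9', group 1 = 'kywd'; at [7:12] match 'epan9', group 1 = 'epan'; at [14:19] match 'kyw43', group 1 = 'kyw'.
One capturing group, so `findall` returns just the captured substring from each match — 3 in all.

['kywd', 'epan', 'kyw']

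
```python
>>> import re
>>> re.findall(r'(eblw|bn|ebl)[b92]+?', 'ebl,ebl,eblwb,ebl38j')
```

Walking the string: at [8:13] match 'eblwb', group 1 = 'eblw'.
With a single group, `findall` returns only what that group captured — 1 item.

['eblw']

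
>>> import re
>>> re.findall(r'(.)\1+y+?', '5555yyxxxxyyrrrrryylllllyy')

['5', 'x', 'r', 'l']

`\1` is not a pattern — it's the concrete string captured by group 1, re-applied verbatim.
Walking the string: at [0:5] match '5555y', group 1 = '5'; at [6:11] match 'xxxxy', group 1 = 'x'; at [12:18] match 'rrrrry', group 1 = 'r'; at [19:25] match 'llllly', group 1 = 'l'.
With a single group, `findall` returns only what that group captured — 4 items.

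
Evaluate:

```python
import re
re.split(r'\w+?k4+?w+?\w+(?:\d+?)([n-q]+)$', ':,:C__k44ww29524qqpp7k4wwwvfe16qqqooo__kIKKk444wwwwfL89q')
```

The pattern matches one or more of a word character (lazy), then a literal 'k', then one or more of the literal '4' (lazy); then one or more of a literal 'w' (lazy); then one or more of a word character; then one or more of a digit (lazy) (non-capturing group); then one or more of a character in [n-q] (captured); then anchored at the end.
`re.split` interleaves the captured-group text with the surrounding fragments.

[':,:', 'q', '']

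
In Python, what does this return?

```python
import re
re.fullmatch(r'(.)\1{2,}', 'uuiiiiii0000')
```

`re.fullmatch` is like wrapping the pattern in `^…$` (in single-line mode).
Here the string isn't matched end-to-end, so the call returns None.

None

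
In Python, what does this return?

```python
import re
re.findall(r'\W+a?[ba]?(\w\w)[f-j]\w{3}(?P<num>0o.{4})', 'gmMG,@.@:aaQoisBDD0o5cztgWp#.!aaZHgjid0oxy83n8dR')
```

[('ZH', '0oxy83')]

This matches one or more of a non-word character, then optionally the literal 'a', then optionally one of [ba]; then a word character, then a word character (captured); then a character in [f-j], then exactly 3 of a word character; then the literal '0o', then exactly 4 of any character (captured as 'num').
Matches: at [27:44] match '#.!aaZHgjid0oxy83', groups = ('ZH', '0oxy83').
`findall` packs the 2 group values into a tuple for every match.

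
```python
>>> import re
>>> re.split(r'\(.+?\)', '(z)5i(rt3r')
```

Matches to split on: at [0:3] → '(z)'.
`split` removes every match and returns the 2 fragments in between.

['', '5i(rt3r']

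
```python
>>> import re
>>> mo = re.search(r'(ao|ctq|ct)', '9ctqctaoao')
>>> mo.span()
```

Branches in `(...|...)` are attempted left-to-right; the first branch that allows the whole pattern to succeed is taken.
`search` walks the string left to right and returns the first match it finds.
The match spans [1:4] → 'ctq'.
Captured: group 1 = 'ctq'.

(1, 4)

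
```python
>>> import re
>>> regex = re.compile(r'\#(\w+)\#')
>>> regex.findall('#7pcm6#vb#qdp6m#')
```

['7pcm6', 'qdp6m']

`findall` collects group 1 from each match (2 total).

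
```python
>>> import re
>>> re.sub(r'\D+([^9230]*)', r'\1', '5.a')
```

'5'

This matches one or more of a non-digit; then zero or more of any character except [9230] (captured).
Each match is replaced using the text its own group 1 captured.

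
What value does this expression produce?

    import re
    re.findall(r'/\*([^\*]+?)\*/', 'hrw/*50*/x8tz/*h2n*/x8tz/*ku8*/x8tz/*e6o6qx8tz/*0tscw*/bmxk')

['50', 'h2n', 'ku8', '0tscw']

Walking the string: at [3:9] match '/*50*/', group 1 = '50'; at [13:20] match '/*h2n*/', group 1 = 'h2n'; at [24:31] match '/*ku8*/', group 1 = 'ku8'; at [46:55] match '/*0tscw*/', group 1 = '0tscw'.
Because there's exactly one group, `findall` drops the full match and keeps group 1 from each hit.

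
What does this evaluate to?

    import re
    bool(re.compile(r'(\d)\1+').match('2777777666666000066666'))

False

The backreference `\1` re-matches whatever the first group consumed, character for character.
`re.match` only tries the pattern at the start of the string.
Here position 0 doesn't satisfy it, so the call returns None, and `bool(None)` is False.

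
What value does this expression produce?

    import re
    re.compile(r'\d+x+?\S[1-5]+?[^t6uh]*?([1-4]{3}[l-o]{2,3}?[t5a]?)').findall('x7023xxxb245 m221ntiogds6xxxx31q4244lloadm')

The pattern matches one or more of a digit, then one or more of a literal 'x' (lazy), then a non-whitespace character; then one or more of a character in [1-5] (lazy), then zero or more of any character except [t6uh] (lazy); then exactly 3 of a character in [1-4], then 2 to 3 of a character in [l-o] (lazy), then optionally one of [t5a] (captured).
Matches: at [24:38] match '6xxxx31q4244ll', group 1 = '244ll'.
One capturing group, so `findall` returns just the captured substring from the one match — 1 in all.

['244ll']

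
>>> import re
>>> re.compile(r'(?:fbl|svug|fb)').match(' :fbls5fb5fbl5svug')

None

`re.match` only tries the pattern at the start of the string.
Here the string doesn't start with a match, so the call returns None.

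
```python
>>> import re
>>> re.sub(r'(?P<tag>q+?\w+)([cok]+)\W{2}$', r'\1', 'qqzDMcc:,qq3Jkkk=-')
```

'qqzDMcc:,qq3Jkk'

The replacement refers to a captured group, so each match is rewritten using its own captured text.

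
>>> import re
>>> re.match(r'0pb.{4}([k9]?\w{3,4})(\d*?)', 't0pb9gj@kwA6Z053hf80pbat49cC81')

None

The pattern matches the literal '0pb', then exactly 4 of any character; then optionally one of [k9], then 3 to 4 of a word character (captured); then zero or more of a digit (lazy) (captured).
`re.match` only tries the pattern at the start of the string.
Here the string doesn't start with a match, so the call returns None.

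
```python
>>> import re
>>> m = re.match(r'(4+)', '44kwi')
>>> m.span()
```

(0, 2)

This matches one or more of a literal '4' (captured).
With `match`, the pattern is implicitly anchored at the beginning.
The match spans [0:2] → '44'.
Captured: group 1 = '44'.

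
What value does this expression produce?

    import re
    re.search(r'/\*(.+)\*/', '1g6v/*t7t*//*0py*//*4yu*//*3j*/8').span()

`re.search` scans for the first position where the pattern succeeds.
The match spans [4:31] → '/*t7t*//*0py*//*4yu*//*3j*/'.
Captured: group 1 = 't7t*//*0py*//*4yu*//*3j'.

(4, 31)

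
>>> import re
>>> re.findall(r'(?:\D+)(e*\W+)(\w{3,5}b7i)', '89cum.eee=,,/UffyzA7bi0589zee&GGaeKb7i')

[('&', 'GGaeKb7i')]

This matches one or more of a non-digit (non-capturing group); then zero or more of a literal 'e', then one or more of a non-word character (captured); then 3 to 5 of a word character, then the literal 'b7i' (captured).
Multiple groups make `findall` return tuples — one 2-tuple for the one match.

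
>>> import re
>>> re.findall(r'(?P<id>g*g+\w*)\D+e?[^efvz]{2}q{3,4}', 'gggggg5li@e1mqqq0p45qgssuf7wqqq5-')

['gggggg5li', 'gssu']

This matches zero or more of the literal 'g', then one or more of the literal 'g', then zero or more of a word character (captured as 'id'); then one or more of a non-digit, then optionally the literal 'e'; then exactly 2 of any character except [efvz], then 3 to 4 of the literal 'q'.
Scanning left to right: at [0:16] match 'gggggg5li@e1mqqq', group 1 = 'gggggg5li'; at [21:31] match 'gssuf7wqqq', group 1 = 'gssu'.
Because there's exactly one group, `findall` drops the full match and keeps group 1 from each hit.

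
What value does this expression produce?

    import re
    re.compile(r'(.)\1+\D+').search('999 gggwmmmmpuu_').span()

(0, 16)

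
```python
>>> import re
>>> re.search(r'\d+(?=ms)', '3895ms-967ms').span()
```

(0, 4)

The positive lookaround only admits positions where the adjacent text matches; those characters stay outside the span.
`search` walks the string left to right and returns the first match it finds.
The match spans [0:4] → '3895'.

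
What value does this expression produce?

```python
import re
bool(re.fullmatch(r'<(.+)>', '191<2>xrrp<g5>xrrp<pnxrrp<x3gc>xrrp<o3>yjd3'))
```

False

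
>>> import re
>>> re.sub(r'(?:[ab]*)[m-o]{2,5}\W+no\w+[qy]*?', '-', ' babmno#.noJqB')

' -'

Pattern: zero or more of one of [ab] (non-capturing group); then 2 to 5 of a character in [m-o], then one or more of a non-word character; then the literal 'no', then one or more of a word character, then zero or more of one of [qy] (lazy).
Matches: at [1:14] → 'babmno#.noJqB'.
`sub` substitutes '-' at each match site.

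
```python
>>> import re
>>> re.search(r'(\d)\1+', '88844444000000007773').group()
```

After group 1 captures some text, `\1` only succeeds where that same text appears again.
`re.search` tries every starting position until one works.
The match spans [0:3] → '888'.
Captured: group 1 = '8'.

'888'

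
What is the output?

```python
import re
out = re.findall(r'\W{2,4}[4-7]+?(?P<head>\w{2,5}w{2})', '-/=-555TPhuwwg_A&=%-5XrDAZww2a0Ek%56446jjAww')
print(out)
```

['5TPhuww', 'XrDAZww']

This matches 2 to 4 of a non-word character, then one or more of a character in [4-7] (lazy); then 2 to 5 of a word character, then exactly 2 of the literal 'w' (captured as 'head').
Scanning left to right: at [0:13] match '-/=-555TPhuww', group 1 = '5TPhuww'; at [16:28] match '&=%-5XrDAZww', group 1 = 'XrDAZww'.
One capturing group, so `findall` returns just the captured substring from each match — 2 in all.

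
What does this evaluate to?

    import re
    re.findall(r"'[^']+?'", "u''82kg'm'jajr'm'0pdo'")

Scanning left to right: at [2:8] → "'82kg'"; at [9:15] → "'jajr'"; at [16:22] → "'0pdo'".
`findall` yields the raw match text (3 of them) because the pattern has no groups.

["'82kg'", "'jajr'", "'0pdo'"]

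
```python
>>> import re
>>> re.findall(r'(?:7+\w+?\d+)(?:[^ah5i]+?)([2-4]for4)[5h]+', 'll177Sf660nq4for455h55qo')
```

['4for4']

The pattern matches one or more of the literal '7', then one or more of a word character (lazy), then one or more of a digit (non-capturing group); then one or more of any character except [ah5i] (lazy) (non-capturing group); then a character in [2-4], then the literal 'fo', then the literal 'r4' (captured); then one or more of one of [5h].
Matches: at [3:22] match '77Sf660nq4for455h55', group 1 = '4for4'.
With a single group, `findall` returns only what that group captured — 1 item.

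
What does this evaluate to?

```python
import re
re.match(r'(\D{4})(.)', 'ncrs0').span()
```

The pattern matches exactly 4 of a non-digit (captured); then any character (captured).
`re.match` only tries the pattern at the start of the string.
The match spans [0:5] → 'ncrs0'.
Captured: group 1 = 'ncrs', group 2 = '0'.

(0, 5)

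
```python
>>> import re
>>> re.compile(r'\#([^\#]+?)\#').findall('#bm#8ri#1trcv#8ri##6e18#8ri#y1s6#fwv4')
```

['bm', '1trcv', '6e18', 'y1s6']

Walking the string: at [0:4] match '#bm#', group 1 = 'bm'; at [7:14] match '#1trcv#', group 1 = '1trcv'; at [18:24] match '#6e18#', group 1 = '6e18'; at [27:33] match '#y1s6#', group 1 = 'y1s6'.
One capturing group, so `findall` returns just the captured substring from each match — 4 in all.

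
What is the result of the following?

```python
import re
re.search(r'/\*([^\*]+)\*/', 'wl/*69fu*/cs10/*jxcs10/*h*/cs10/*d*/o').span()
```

`re.search` tries every starting position until one works.
The match spans [2:10] → '/*69fu*/'.
Captured: group 1 = '69fu'.

(2, 10)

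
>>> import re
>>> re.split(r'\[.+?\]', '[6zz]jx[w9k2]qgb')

['', 'jx', 'qgb']

Matches to split on: at [0:5] → '[6zz]'; at [7:13] → '[w9k2]'.
Each match becomes a cut point; 3 segments remain.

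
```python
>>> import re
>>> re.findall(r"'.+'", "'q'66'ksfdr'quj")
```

["'q'66'ksfdr'"]

Scanning left to right: at [0:12] → "'q'66'ksfdr'".
With no groups in the pattern, `findall` gives back each whole match — 1 here.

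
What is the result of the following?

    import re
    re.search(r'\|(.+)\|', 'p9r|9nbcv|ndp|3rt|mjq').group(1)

`re.search` tries every starting position until one works.
The match spans [3:18] → '|9nbcv|ndp|3rt|'.
Captured: group 1 = '9nbcv|ndp|3rt'.

'9nbcv|ndp|3rt'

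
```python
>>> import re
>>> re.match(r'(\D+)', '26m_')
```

`match` is anchored at position 0; if the pattern doesn't fit there, it returns None.
Here position 0 doesn't satisfy it, so the call returns None.

None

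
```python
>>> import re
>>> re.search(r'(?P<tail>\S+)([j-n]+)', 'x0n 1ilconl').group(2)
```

The match spans [0:3] → 'x0n'.
Captured: group 1 = 'x0', group 2 = 'n'.

'n'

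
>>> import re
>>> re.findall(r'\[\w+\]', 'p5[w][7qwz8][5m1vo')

Scanning left to right: at [2:5] → '[w]'; at [5:12] → '[7qwz8]'.
`findall` yields the raw match text (2 of them) because the pattern has no groups.

['[w]', '[7qwz8]']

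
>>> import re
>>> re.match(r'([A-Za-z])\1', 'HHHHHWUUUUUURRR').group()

'HH'

`\1` is not a pattern — it's the concrete string captured by group 1, re-applied verbatim.
`re.match` only tries the pattern at the start of the string.
The match spans [0:2] → 'HH'.
Captured: group 1 = 'H'.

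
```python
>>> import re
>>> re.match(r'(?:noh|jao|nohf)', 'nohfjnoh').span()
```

`match` is anchored at position 0; if the pattern doesn't fit there, it returns None.
The match spans [0:3] → 'noh'.

(0, 3)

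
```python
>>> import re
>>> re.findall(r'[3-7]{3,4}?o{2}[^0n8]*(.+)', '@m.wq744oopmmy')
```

Pattern: 3 to 4 of a character in [3-7] (lazy), then exactly 2 of a literal 'o', then zero or more of any character except [0n8]; then one or more of any character (captured).
`findall` collects group 1 from the one match (1 total).

['y']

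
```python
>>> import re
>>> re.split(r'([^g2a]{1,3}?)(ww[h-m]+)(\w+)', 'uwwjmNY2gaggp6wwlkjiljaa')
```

['', 'u', 'wwjm', 'NY2gaggp6wwlkjiljaa', '']

This matches 1 to 3 of any character except [g2a] (lazy) (captured); then the literal 'ww', then one or more of a character in [h-m] (captured); then one or more of a word character (captured).
Because the pattern has a capturing group, `split` also inserts each captured text between the pieces.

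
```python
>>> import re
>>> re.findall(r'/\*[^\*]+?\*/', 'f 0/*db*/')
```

['/*db*/']

Matches: at [3:9] → '/*db*/'.
Since nothing is captured, `findall` lists the 1 matched substring directly.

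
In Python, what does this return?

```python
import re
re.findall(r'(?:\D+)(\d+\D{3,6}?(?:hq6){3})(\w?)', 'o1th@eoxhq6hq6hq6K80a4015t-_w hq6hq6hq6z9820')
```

Multiple groups make `findall` return tuples — one 2-tuple for each match.

[('1th@eoxhq6hq6hq6', 'K'), ('4015t-_w hq6hq6hq6', 'z')]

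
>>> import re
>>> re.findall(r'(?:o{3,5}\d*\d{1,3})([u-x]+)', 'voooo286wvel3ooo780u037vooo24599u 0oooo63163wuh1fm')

['wv', 'u', 'u', 'wu']

Because there's exactly one group, `findall` drops the full match and keeps group 1 from each hit.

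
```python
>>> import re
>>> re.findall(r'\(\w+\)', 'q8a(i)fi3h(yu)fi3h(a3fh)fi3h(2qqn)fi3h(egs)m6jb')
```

Walking the string: at [3:6] → '(i)'; at [10:14] → '(yu)'; at [18:24] → '(a3fh)'; at [28:34] → '(2qqn)'; at [38:43] → '(egs)'.
No capturing groups, so `findall` returns the 5 full match strings.

['(i)', '(yu)', '(a3fh)', '(2qqn)', '(egs)']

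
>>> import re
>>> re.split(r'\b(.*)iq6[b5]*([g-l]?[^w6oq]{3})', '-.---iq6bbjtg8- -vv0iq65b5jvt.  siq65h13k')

['-.---', 'iq6bbjtg8- -vv0iq65b5jvt.  s', 'h13k', '']

The pattern matches a word boundary (`\b`, zero-width); then zero or more of any character (captured); then the literal 'iq6', then zero or more of one of [b5]; then optionally a character in [g-l], then exactly 3 of any character except [w6oq] (captured).
With a capturing group present, the delimiter's captured portion is kept in the result list.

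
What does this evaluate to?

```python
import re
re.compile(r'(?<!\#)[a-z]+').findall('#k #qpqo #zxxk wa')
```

The negative lookaround is zero-width — it rules out positions where the adjacent text would match, without consuming anything.
Matches: at [5:8] → 'pqo'; at [11:14] → 'xxk'; at [15:17] → 'wa'.
No capturing groups, so `findall` returns the 3 full match strings.

['pqo', 'xxk', 'wa']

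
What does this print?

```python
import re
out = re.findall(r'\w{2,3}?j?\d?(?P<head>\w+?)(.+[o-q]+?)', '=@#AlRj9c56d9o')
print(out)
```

This matches 2 to 3 of a word character (lazy), then optionally the literal 'j', then optionally a digit; then one or more of a word character (lazy) (captured as 'head'); then one or more of any character, then one or more of a character in [o-q] (lazy) (captured).
Lazy quantifiers expand one character at a time until the remainder of the pattern can match.
Walking the string: at [3:14] match 'AlRj9c56d9o', groups = ('R', 'j9c56d9o').
2 groups means the one result is a tuple of 2 captured strings — 1 here.

[('R', 'j9c56d9o')]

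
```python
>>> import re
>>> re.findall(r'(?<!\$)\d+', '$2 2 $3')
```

['2']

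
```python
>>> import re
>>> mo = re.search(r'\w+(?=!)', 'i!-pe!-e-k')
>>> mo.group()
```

Lookahead/lookbehind check context without consuming it, so the matched span excludes the asserted characters.
`search` walks the string left to right and returns the first match it finds.
The match spans [0:1] → 'i'.

'i'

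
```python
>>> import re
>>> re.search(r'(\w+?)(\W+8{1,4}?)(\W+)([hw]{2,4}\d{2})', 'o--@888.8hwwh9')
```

The pattern matches one or more of a word character (lazy) (captured); then one or more of a non-word character, then 1 to 4 of a literal '8' (lazy) (captured); then one or more of a non-word character (captured); then 2 to 4 of one of [hw], then exactly 2 of a digit (captured).
Unlike `match`, `search` isn't anchored — it looks for the pattern anywhere in the string.
Here the pattern never matches, so the call returns None.

None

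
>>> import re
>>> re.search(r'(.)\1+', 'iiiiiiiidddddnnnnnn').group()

'iiiiiiii'

A backreference is literal: `\1` must see the identical characters the first group matched.
`re.search` tries every starting position until one works.
The match spans [0:8] → 'iiiiiiii'.
Captured: group 1 = 'i'.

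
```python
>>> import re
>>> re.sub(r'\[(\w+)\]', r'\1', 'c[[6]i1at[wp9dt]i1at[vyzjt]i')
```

Matches: at [2:5] → '[6]'; at [9:16] → '[wp9dt]'; at [20:27] → '[vyzjt]'.
The replacement refers to a captured group, so each match is rewritten using its own captured text.

'c[6i1atwp9dti1atvyzjti'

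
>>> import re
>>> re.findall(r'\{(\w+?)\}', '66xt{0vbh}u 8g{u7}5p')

['0vbh', 'u7']

One capturing group, so `findall` returns just the captured substring from each match — 2 in all.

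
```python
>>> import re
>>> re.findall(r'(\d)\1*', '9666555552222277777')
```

['9', '6', '5', '2', '7']

`\1` is not a pattern — it's the concrete string captured by group 1, re-applied verbatim.
Because there's exactly one group, `findall` drops the full match and keeps group 1 from each hit.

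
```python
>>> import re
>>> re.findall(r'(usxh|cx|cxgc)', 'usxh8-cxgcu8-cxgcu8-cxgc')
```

['usxh', 'cx', 'cx', 'cx']

Alternation isn't longest-match — the leftmost alternative that fits at this position is chosen.
Because there's exactly one group, `findall` drops the full match and keeps group 1 from each hit.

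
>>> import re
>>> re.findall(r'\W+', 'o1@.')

['@.']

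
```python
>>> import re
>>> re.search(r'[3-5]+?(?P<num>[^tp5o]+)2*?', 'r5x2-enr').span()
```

(1, 8)

The pattern matches one or more of a character in [3-5] (lazy); then one or more of any character except [tp5o] (captured as 'num'); then zero or more of a literal '2' (lazy).
`re.search` tries every starting position until one works.
The match spans [1:8] → '5x2-enr'.
Captured: group 1 = 'x2-enr'.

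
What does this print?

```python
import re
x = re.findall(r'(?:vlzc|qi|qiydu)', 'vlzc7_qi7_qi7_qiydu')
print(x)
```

['vlzc', 'qi', 'qi', 'qi']

`|` is ordered: at each position the engine commits to the first alternative that works.
Matches: at [0:4] → 'vlzc'; at [6:8] → 'qi'; at [10:12] → 'qi'; at [14:16] → 'qi'.
`findall` yields the raw match text (4 of them) because the pattern has no groups.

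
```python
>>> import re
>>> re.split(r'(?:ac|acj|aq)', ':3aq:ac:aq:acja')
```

[':3', ':', ':', ':', 'ja']

The regex engine tests alternatives in the order written; an earlier branch that matches wins even if a later one would match more.
Matches to split on: at [2:4] → 'aq'; at [5:7] → 'ac'; at [8:10] → 'aq'; at [11:13] → 'ac'.
The string is cut at each match, leaving 5 pieces.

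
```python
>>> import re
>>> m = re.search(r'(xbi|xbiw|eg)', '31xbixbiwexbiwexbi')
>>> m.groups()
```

The match spans [2:5] → 'xbi'.
Captured: group 1 = 'xbi'.

('xbi',)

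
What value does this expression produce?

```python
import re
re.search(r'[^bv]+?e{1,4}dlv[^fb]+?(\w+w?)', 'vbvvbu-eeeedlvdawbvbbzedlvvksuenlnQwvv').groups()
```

('awbvbbzedlvvksuenlnQwvv',)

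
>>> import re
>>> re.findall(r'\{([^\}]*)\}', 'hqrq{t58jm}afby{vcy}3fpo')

['t58jm', 'vcy']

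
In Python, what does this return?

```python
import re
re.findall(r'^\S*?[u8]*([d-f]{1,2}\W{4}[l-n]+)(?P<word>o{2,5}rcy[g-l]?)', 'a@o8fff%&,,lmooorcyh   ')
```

This matches anchored at the start of the string; then zero or more of a non-whitespace character (lazy), then zero or more of one of [u8]; then 1 to 2 of a character in [d-f], then exactly 4 of a non-word character, then one or more of a character in [l-n] (captured); then 2 to 5 of a literal 'o', then the literal 'rcy', then optionally a character in [g-l] (captured as 'word').
A non-greedy quantifier consumes as few characters as it can — just enough that the remainder of the pattern still matches from where it stops; whatever follows it matches normally.
Walking the string: at [0:20] match 'a@o8fff%&,,lmooorcyh', groups = ('ff%&,,lm', 'ooorcyh').
Multiple groups make `findall` return tuples — one 2-tuple for the one match.

[('ff%&,,lm', 'ooorcyh')]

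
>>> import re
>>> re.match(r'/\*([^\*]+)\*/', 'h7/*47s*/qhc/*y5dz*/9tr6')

`re.match` won't scan ahead — the pattern has to work from the very first character.
Here the pattern fails at index 0, so the call returns None.

None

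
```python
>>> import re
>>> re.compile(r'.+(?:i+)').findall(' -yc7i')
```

Pattern: one or more of any character; then one or more of a literal 'i' (non-capturing group).
With no groups in the pattern, `findall` gives back each whole match — 1 here.

[' -yc7i']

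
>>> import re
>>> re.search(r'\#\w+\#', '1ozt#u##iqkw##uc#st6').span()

The match spans [4:7] → '#u#'.

(4, 7)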